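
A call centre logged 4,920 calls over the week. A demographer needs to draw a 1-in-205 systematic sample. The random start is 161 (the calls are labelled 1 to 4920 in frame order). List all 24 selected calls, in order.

161, 366, 571, 776, 981, 1186, 1391, 1596, 1801, 2006, 2211, 2416, 2621, 2826, 3031, 3236, 3441, 3646, 3851, 4056, 4261, 4466, 4671, 4876

call 1: 161
call 2: 161 + 205 = 366
call 3: 366 + 205 = 571
call 4: 571 + 205 = 776
call 5: 776 + 205 = 981
call 6: 981 + 205 = 1186
call 7: 1186 + 205 = 1391
call 8: 1391 + 205 = 1596
call 9: 1596 + 205 = 1801
call 10: 1801 + 205 = 2006
call 11: 2006 + 205 = 2211
call 12: 2211 + 205 = 2416
call 13: 2416 + 205 = 2621
call 14: 2621 + 205 = 2826
call 15: 2826 + 205 = 3031
call 16: 3031 + 205 = 3236
call 17: 3236 + 205 = 3441
call 18: 3441 + 205 = 3646
call 19: 3646 + 205 = 3851
call 20: 3851 + 205 = 4056
call 21: 4056 + 205 = 4261
call 22: 4261 + 205 = 4466
call 23: 4466 + 205 = 4671
call 24: 4671 + 205 = 4876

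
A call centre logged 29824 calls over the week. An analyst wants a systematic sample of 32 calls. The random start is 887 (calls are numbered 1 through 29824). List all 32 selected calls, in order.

887, 1819, 2751, 3683, 4615, 5547, 6479, 7411, 8343, 9275, 10207, 11139, 12071, 13003, 13935, 14867, 15799, 16731, 17663, 18595, 19527, 20459, 21391, 22323, 23255, 24187, 25119, 26051, 26983, 27915, 28847, 29779

k = N/n = 29824/32 = 932
call 1: 887
call 2: 887 + 932 = 1819
call 3: 1819 + 932 = 2751
call 4: 2751 + 932 = 3683
call 5: 3683 + 932 = 4615
call 6: 4615 + 932 = 5547
call 7: 5547 + 932 = 6479
call 8: 6479 + 932 = 7411
call 9: 7411 + 932 = 8343
call 10: 8343 + 932 = 9275
call 11: 9275 + 932 = 10207
call 12: 10207 + 932 = 11139
call 13: 11139 + 932 = 12071
call 14: 12071 + 932 = 13003
call 15: 13003 + 932 = 13935
call 16: 13935 + 932 = 14867
call 17: 14867 + 932 = 15799
call 18: 15799 + 932 = 16731
call 19: 16731 + 932 = 17663
call 20: 17663 + 932 = 18595
call 21: 18595 + 932 = 19527
call 22: 19527 + 932 = 20459
call 23: 20459 + 932 = 21391
call 24: 21391 + 932 = 22323
call 25: 22323 + 932 = 23255
call 26: 23255 + 932 = 24187
call 27: 24187 + 932 = 25119
call 28: 25119 + 932 = 26051
call 29: 26051 + 932 = 26983
call 30: 26983 + 932 = 27915
call 31: 27915 + 932 = 28847
call 32: 28847 + 932 = 29779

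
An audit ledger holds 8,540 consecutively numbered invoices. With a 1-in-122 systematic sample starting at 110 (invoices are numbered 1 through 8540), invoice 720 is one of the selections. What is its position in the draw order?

k = 122
position = (720 − 110)/122 + 1 = 610/122 + 1 = 5 + 1 = 6

6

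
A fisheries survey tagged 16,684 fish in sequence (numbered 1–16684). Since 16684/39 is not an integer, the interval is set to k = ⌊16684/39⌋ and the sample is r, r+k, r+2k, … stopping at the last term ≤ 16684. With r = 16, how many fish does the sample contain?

k = ⌊16684/39⌋ = 427
Achieved size = ⌊(16684 − 16)/427⌋ + 1 = ⌊16668/427⌋ + 1 = 39 + 1 = 40
(last selection: 16 + 39×427 = 16669 ≤ 16684; next would be 17096 > 16684)

40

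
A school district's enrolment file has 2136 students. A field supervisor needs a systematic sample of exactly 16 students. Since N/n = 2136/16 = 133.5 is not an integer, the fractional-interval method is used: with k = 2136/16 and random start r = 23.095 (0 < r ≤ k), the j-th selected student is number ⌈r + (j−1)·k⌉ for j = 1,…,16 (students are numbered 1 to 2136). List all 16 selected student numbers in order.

j=1: r + 0k = 23.095 → ⌈·⌉ = 24
j=2: r + 1k = 156.595 → ⌈·⌉ = 157
j=3: r + 2k = 290.095 → ⌈·⌉ = 291
j=4: r + 3k = 423.595 → ⌈·⌉ = 424
j=5: r + 4k = 557.095 → ⌈·⌉ = 558
j=6: r + 5k = 690.595 → ⌈·⌉ = 691
j=7: r + 6k = 824.095 → ⌈·⌉ = 825
j=8: r + 7k = 957.595 → ⌈·⌉ = 958
j=9: r + 8k = 1091.095 → ⌈·⌉ = 1092
j=10: r + 9k = 1224.595 → ⌈·⌉ = 1225
j=11: r + 10k = 1358.095 → ⌈·⌉ = 1359
j=12: r + 11k = 1491.595 → ⌈·⌉ = 1492
j=13: r + 12k = 1625.095 → ⌈·⌉ = 1626
j=14: r + 13k = 1758.595 → ⌈·⌉ = 1759
j=15: r + 14k = 1892.095 → ⌈·⌉ = 1893
j=16: r + 15k = 2025.595 → ⌈·⌉ = 2026

24, 157, 291, 424, 558, 691, 825, 958, 1092, 1225, 1359, 1492, 1626, 1759, 1893, 2026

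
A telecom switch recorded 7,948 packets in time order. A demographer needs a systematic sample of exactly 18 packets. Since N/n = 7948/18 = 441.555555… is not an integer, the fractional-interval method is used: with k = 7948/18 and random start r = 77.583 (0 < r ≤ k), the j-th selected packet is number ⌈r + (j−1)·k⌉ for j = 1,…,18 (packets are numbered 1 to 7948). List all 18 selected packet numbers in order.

j=1: r + 0k = 77.583 → ⌈·⌉ = 78
j=2: r + 1k = 519.138555… → ⌈·⌉ = 520
j=3: r + 2k = 960.694111… → ⌈·⌉ = 961
j=4: r + 3k = 1402.249666… → ⌈·⌉ = 1403
j=5: r + 4k = 1843.805222… → ⌈·⌉ = 1844
j=6: r + 5k = 2285.360777… → ⌈·⌉ = 2286
j=7: r + 6k = 2726.916333… → ⌈·⌉ = 2727
j=8: r + 7k = 3168.471888… → ⌈·⌉ = 3169
j=9: r + 8k = 3610.027444… → ⌈·⌉ = 3611
j=10: r + 9k = 4051.583 → ⌈·⌉ = 4052
j=11: r + 10k = 4493.138555… → ⌈·⌉ = 4494
j=12: r + 11k = 4934.694111… → ⌈·⌉ = 4935
j=13: r + 12k = 5376.249666… → ⌈·⌉ = 5377
j=14: r + 13k = 5817.805222… → ⌈·⌉ = 5818
j=15: r + 14k = 6259.360777… → ⌈·⌉ = 6260
j=16: r + 15k = 6700.916333… → ⌈·⌉ = 6701
j=17: r + 16k = 7142.471888… → ⌈·⌉ = 7143
j=18: r + 17k = 7584.027444… → ⌈·⌉ = 7585

78, 520, 961, 1403, 1844, 2286, 2727, 3169, 3611, 4052, 4494, 4935, 5377, 5818, 6260, 6701, 7143, 7585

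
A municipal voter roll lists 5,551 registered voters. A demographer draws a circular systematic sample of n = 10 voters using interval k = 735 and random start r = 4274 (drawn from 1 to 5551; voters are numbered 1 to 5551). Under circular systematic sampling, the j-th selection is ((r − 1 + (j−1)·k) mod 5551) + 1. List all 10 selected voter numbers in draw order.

Selection 1: 4274
Selection 2: 4274 + 735 = 5009
Selection 3: 5009 + 735 = 5744 → 5744 − 5551 = 193
Selection 4: 193 + 735 = 928
Selection 5: 928 + 735 = 1663
Selection 6: 1663 + 735 = 2398
Selection 7: 2398 + 735 = 3133
Selection 8: 3133 + 735 = 3868
Selection 9: 3868 + 735 = 4603
Selection 10: 4603 + 735 = 5338

4274, 5009, 193, 928, 1663, 2398, 3133, 3868, 4603, 5338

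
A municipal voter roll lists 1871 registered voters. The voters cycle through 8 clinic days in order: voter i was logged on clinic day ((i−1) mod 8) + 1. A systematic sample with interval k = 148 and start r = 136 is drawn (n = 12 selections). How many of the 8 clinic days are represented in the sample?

Consecutive selections differ by k = 148, so their clinic day numbers differ by 148 mod 8 = 4.
gcd(148, 8) = 4, so the sample visits 8/4 = 2 distinct residues mod 8.
Start 136 is clinic day 8; the clinic days hit are 4, 8.

2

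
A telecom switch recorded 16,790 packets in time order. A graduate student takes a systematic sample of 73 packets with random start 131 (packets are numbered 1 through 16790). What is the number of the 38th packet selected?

k = 16790/73 = 230
38th selection = r + (38−1)·k = 131 + 37×230 = 131 + 8510 = 8641

8641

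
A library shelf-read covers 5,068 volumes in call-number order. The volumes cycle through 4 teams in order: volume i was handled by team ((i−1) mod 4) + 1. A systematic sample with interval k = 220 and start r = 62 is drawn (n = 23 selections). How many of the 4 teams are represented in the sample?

1

Consecutive selections differ by k = 220, so their team numbers differ by 220 mod 4 = 0.
gcd(220, 4) = 4, so the sample visits 4/4 = 1 distinct residues mod 4.
Start 62 is team 2; the teams hit are 2.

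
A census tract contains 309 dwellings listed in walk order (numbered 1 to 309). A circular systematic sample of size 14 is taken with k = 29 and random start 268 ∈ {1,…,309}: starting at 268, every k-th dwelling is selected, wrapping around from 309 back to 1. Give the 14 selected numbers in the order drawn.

Selection 1: 268
Selection 2: 268 + 29 = 297
Selection 3: 297 + 29 = 326 → 326 − 309 = 17
Selection 4: 17 + 29 = 46
Selection 5: 46 + 29 = 75
Selection 6: 75 + 29 = 104
Selection 7: 104 + 29 = 133
Selection 8: 133 + 29 = 162
Selection 9: 162 + 29 = 191
Selection 10: 191 + 29 = 220
Selection 11: 220 + 29 = 249
Selection 12: 249 + 29 = 278
Selection 13: 278 + 29 = 307
Selection 14: 307 + 29 = 336 → 336 − 309 = 27

268, 297, 17, 46, 75, 104, 133, 162, 191, 220, 249, 278, 307, 27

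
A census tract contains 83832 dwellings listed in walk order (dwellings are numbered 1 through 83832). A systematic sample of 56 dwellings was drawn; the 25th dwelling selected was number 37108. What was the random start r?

k = 83832/56 = 1497
r = 37108 − (25−1)×1497 = 37108 − 35928 = 1180

1180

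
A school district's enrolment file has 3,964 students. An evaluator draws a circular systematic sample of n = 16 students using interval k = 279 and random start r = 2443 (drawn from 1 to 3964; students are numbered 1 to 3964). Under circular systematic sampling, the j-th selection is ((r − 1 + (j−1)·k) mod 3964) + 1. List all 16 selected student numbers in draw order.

2443, 2722, 3001, 3280, 3559, 3838, 153, 432, 711, 990, 1269, 1548, 1827, 2106, 2385, 2664

Selection 1: 2443
Selection 2: 2443 + 279 = 2722
Selection 3: 2722 + 279 = 3001
Selection 4: 3001 + 279 = 3280
Selection 5: 3280 + 279 = 3559
Selection 6: 3559 + 279 = 3838
Selection 7: 3838 + 279 = 4117 → 4117 − 3964 = 153
Selection 8: 153 + 279 = 432
Selection 9: 432 + 279 = 711
Selection 10: 711 + 279 = 990
Selection 11: 990 + 279 = 1269
Selection 12: 1269 + 279 = 1548
Selection 13: 1548 + 279 = 1827
Selection 14: 1827 + 279 = 2106
Selection 15: 2106 + 279 = 2385
Selection 16: 2385 + 279 = 2664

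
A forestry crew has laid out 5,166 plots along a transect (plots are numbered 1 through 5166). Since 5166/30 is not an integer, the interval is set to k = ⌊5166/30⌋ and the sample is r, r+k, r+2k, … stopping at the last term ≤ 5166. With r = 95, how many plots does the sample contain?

k = ⌊5166/30⌋ = 172
Achieved size = ⌊(5166 − 95)/172⌋ + 1 = ⌊5071/172⌋ + 1 = 29 + 1 = 30
(last selection: 95 + 29×172 = 5083 ≤ 5166; next would be 5255 > 5166)

30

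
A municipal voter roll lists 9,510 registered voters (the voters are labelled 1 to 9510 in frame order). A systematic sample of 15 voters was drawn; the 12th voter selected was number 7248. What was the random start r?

k = 9510/15 = 634
r = 7248 − (12−1)×634 = 7248 − 6974 = 274

274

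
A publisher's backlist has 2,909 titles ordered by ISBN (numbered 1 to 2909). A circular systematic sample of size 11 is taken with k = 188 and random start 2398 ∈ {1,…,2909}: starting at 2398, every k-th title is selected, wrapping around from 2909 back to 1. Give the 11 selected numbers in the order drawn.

2398, 2586, 2774, 53, 241, 429, 617, 805, 993, 1181, 1369

Selection 1: 2398
Selection 2: 2398 + 188 = 2586
Selection 3: 2586 + 188 = 2774
Selection 4: 2774 + 188 = 2962 → 2962 − 2909 = 53
Selection 5: 53 + 188 = 241
Selection 6: 241 + 188 = 429
Selection 7: 429 + 188 = 617
Selection 8: 617 + 188 = 805
Selection 9: 805 + 188 = 993
Selection 10: 993 + 188 = 1181
Selection 11: 1181 + 188 = 1369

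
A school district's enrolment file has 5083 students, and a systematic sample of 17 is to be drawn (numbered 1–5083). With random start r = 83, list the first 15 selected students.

83, 382, 681, 980, 1279, 1578, 1877, 2176, 2475, 2774, 3073, 3372, 3671, 3970, 4269

k = N/n = 5083/17 = 299
student 1: 83
student 2: 83 + 299 = 382
student 3: 382 + 299 = 681
student 4: 681 + 299 = 980
student 5: 980 + 299 = 1279
student 6: 1279 + 299 = 1578
student 7: 1578 + 299 = 1877
student 8: 1877 + 299 = 2176
student 9: 2176 + 299 = 2475
student 10: 2475 + 299 = 2774
student 11: 2774 + 299 = 3073
student 12: 3073 + 299 = 3372
student 13: 3372 + 299 = 3671
student 14: 3671 + 299 = 3970
student 15: 3970 + 299 = 4269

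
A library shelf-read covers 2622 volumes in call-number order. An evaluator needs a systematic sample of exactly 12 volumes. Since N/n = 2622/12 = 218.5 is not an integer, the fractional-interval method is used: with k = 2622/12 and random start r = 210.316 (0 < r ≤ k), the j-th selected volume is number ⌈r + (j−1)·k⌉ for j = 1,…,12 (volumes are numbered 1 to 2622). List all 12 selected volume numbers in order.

211, 429, 648, 866, 1085, 1303, 1522, 1740, 1959, 2177, 2396, 2614

j=1: r + 0k = 210.316 → ⌈·⌉ = 211
j=2: r + 1k = 428.816 → ⌈·⌉ = 429
j=3: r + 2k = 647.316 → ⌈·⌉ = 648
j=4: r + 3k = 865.816 → ⌈·⌉ = 866
j=5: r + 4k = 1084.316 → ⌈·⌉ = 1085
j=6: r + 5k = 1302.816 → ⌈·⌉ = 1303
j=7: r + 6k = 1521.316 → ⌈·⌉ = 1522
j=8: r + 7k = 1739.816 → ⌈·⌉ = 1740
j=9: r + 8k = 1958.316 → ⌈·⌉ = 1959
j=10: r + 9k = 2176.816 → ⌈·⌉ = 2177
j=11: r + 10k = 2395.316 → ⌈·⌉ = 2396
j=12: r + 11k = 2613.816 → ⌈·⌉ = 2614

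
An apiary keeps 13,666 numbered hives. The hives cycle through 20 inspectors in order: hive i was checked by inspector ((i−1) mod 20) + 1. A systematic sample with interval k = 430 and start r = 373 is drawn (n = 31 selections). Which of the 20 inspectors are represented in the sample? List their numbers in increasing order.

3, 13

Consecutive selections differ by k = 430, so their inspector numbers differ by 430 mod 20 = 10.
gcd(430, 20) = 10, so the sample visits 20/10 = 2 distinct residues mod 20.
Start 373 is inspector 13; the inspectors hit are 3, 13.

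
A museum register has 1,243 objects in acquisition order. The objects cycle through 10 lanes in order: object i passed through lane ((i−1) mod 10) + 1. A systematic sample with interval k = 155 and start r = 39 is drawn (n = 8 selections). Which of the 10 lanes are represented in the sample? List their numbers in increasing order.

4, 9

Consecutive selections differ by k = 155, so their lane numbers differ by 155 mod 10 = 5.
gcd(155, 10) = 5, so the sample visits 10/5 = 2 distinct residues mod 10.
Start 39 is lane 9; the lanes hit are 4, 9.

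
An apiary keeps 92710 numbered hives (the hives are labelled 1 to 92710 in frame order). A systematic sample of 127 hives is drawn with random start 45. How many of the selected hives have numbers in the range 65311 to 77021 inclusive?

16

k = 92710/127 = 730
First selection ≥ 65311: 45 + ⌈(65311−45)/730⌉·730 = 45 + 90×730 = 65745
Last selection ≤ 77021: 45 + ⌊(77021−45)/730⌋·730 = 45 + 105×730 = 76695
Count = 105 − 90 + 1 = 16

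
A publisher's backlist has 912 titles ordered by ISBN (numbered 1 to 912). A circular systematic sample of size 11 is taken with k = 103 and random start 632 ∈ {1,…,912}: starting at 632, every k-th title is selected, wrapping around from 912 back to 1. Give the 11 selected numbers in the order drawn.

632, 735, 838, 29, 132, 235, 338, 441, 544, 647, 750

Selection 1: 632
Selection 2: 632 + 103 = 735
Selection 3: 735 + 103 = 838
Selection 4: 838 + 103 = 941 → 941 − 912 = 29
Selection 5: 29 + 103 = 132
Selection 6: 132 + 103 = 235
Selection 7: 235 + 103 = 338
Selection 8: 338 + 103 = 441
Selection 9: 441 + 103 = 544
Selection 10: 544 + 103 = 647
Selection 11: 647 + 103 = 750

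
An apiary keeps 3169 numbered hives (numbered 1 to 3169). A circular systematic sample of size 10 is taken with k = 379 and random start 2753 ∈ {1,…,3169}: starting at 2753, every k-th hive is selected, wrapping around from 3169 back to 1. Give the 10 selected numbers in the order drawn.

Selection 1: 2753
Selection 2: 2753 + 379 = 3132
Selection 3: 3132 + 379 = 3511 → 3511 − 3169 = 342
Selection 4: 342 + 379 = 721
Selection 5: 721 + 379 = 1100
Selection 6: 1100 + 379 = 1479
Selection 7: 1479 + 379 = 1858
Selection 8: 1858 + 379 = 2237
Selection 9: 2237 + 379 = 2616
Selection 10: 2616 + 379 = 2995

2753, 3132, 342, 721, 1100, 1479, 1858, 2237, 2616, 2995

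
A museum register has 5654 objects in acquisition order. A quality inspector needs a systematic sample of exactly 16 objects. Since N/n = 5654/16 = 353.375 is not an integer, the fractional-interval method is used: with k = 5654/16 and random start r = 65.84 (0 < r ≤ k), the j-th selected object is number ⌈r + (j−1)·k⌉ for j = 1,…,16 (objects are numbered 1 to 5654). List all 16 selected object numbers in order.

j=1: r + 0k = 65.84 → ⌈·⌉ = 66
j=2: r + 1k = 419.215 → ⌈·⌉ = 420
j=3: r + 2k = 772.59 → ⌈·⌉ = 773
j=4: r + 3k = 1125.965 → ⌈·⌉ = 1126
j=5: r + 4k = 1479.34 → ⌈·⌉ = 1480
j=6: r + 5k = 1832.715 → ⌈·⌉ = 1833
j=7: r + 6k = 2186.09 → ⌈·⌉ = 2187
j=8: r + 7k = 2539.465 → ⌈·⌉ = 2540
j=9: r + 8k = 2892.84 → ⌈·⌉ = 2893
j=10: r + 9k = 3246.215 → ⌈·⌉ = 3247
j=11: r + 10k = 3599.59 → ⌈·⌉ = 3600
j=12: r + 11k = 3952.965 → ⌈·⌉ = 3953
j=13: r + 12k = 4306.34 → ⌈·⌉ = 4307
j=14: r + 13k = 4659.715 → ⌈·⌉ = 4660
j=15: r + 14k = 5013.09 → ⌈·⌉ = 5014
j=16: r + 15k = 5366.465 → ⌈·⌉ = 5367

66, 420, 773, 1126, 1480, 1833, 2187, 2540, 2893, 3247, 3600, 3953, 4307, 4660, 5014, 5367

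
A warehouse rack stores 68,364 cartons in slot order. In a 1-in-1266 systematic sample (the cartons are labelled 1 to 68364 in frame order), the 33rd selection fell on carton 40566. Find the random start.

k = 1266
r = 40566 − (33−1)×1266 = 40566 − 40512 = 54

54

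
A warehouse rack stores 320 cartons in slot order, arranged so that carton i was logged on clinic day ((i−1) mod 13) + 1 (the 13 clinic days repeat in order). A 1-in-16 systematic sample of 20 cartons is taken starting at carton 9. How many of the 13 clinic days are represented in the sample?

13

Consecutive selections differ by k = 16, so their clinic day numbers differ by 16 mod 13 = 3.
gcd(16, 13) = 1, so the sample visits 13/1 = 13 distinct residues mod 13.
Start 9 is clinic day 9; the clinic days hit are 1, 2, 3, 4, 5, 6, 7, 8, 9, 10, 11, 12, 13.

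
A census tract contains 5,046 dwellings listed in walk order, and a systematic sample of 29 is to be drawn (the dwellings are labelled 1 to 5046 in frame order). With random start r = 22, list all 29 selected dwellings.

k = N/n = 5046/29 = 174
dwelling 1: 22
dwelling 2: 22 + 174 = 196
dwelling 3: 196 + 174 = 370
dwelling 4: 370 + 174 = 544
dwelling 5: 544 + 174 = 718
dwelling 6: 718 + 174 = 892
dwelling 7: 892 + 174 = 1066
dwelling 8: 1066 + 174 = 1240
dwelling 9: 1240 + 174 = 1414
dwelling 10: 1414 + 174 = 1588
dwelling 11: 1588 + 174 = 1762
dwelling 12: 1762 + 174 = 1936
dwelling 13: 1936 + 174 = 2110
dwelling 14: 2110 + 174 = 2284
dwelling 15: 2284 + 174 = 2458
dwelling 16: 2458 + 174 = 2632
dwelling 17: 2632 + 174 = 2806
dwelling 18: 2806 + 174 = 2980
dwelling 19: 2980 + 174 = 3154
dwelling 20: 3154 + 174 = 3328
dwelling 21: 3328 + 174 = 3502
dwelling 22: 3502 + 174 = 3676
dwelling 23: 3676 + 174 = 3850
dwelling 24: 3850 + 174 = 4024
dwelling 25: 4024 + 174 = 4198
dwelling 26: 4198 + 174 = 4372
dwelling 27: 4372 + 174 = 4546
dwelling 28: 4546 + 174 = 4720
dwelling 29: 4720 + 174 = 4894

22, 196, 370, 544, 718, 892, 1066, 1240, 1414, 1588, 1762, 1936, 2110, 2284, 2458, 2632, 2806, 2980, 3154, 3328, 3502, 3676, 3850, 4024, 4198, 4372, 4546, 4720, 4894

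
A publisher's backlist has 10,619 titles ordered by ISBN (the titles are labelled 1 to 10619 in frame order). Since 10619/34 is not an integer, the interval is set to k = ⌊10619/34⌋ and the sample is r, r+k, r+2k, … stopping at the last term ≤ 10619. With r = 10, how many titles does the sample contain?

35

k = ⌊10619/34⌋ = 312
Achieved size = ⌊(10619 − 10)/312⌋ + 1 = ⌊10609/312⌋ + 1 = 34 + 1 = 35
(last selection: 10 + 34×312 = 10618 ≤ 10619; next would be 10930 > 10619)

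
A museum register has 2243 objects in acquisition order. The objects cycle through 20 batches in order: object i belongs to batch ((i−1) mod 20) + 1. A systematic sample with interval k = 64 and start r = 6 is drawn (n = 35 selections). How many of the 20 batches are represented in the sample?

Consecutive selections differ by k = 64, so their batch numbers differ by 64 mod 20 = 4.
gcd(64, 20) = 4, so the sample visits 20/4 = 5 distinct residues mod 20.
Start 6 is batch 6; the batches hit are 2, 6, 10, 14, 18.

5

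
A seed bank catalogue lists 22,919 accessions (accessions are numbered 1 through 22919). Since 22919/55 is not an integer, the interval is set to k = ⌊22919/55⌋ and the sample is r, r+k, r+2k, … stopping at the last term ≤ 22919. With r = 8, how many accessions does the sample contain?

k = ⌊22919/55⌋ = 416
Achieved size = ⌊(22919 − 8)/416⌋ + 1 = ⌊22911/416⌋ + 1 = 55 + 1 = 56
(last selection: 8 + 55×416 = 22888 ≤ 22919; next would be 23304 > 22919)

56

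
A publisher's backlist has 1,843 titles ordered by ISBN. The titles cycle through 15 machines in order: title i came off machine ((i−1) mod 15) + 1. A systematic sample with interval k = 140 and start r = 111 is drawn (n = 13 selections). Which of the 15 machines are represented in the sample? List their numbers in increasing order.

Consecutive selections differ by k = 140, so their machine numbers differ by 140 mod 15 = 5.
gcd(140, 15) = 5, so the sample visits 15/5 = 3 distinct residues mod 15.
Start 111 is machine 6; the machines hit are 1, 6, 11.

1, 6, 11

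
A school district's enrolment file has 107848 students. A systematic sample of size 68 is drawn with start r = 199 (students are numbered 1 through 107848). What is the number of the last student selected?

k = 107848/68 = 1586
68th selection = r + (68−1)·k = 199 + 67×1586 = 199 + 106262 = 106461

106461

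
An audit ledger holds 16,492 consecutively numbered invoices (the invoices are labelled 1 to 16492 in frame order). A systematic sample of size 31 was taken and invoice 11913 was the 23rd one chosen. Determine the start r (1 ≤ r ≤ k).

k = 16492/31 = 532
r = 11913 − (23−1)×532 = 11913 − 11704 = 209

209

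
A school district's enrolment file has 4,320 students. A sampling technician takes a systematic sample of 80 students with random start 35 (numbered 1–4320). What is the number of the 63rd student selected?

k = 4320/80 = 54
63rd selection = r + (63−1)·k = 35 + 62×54 = 35 + 3348 = 3383

3383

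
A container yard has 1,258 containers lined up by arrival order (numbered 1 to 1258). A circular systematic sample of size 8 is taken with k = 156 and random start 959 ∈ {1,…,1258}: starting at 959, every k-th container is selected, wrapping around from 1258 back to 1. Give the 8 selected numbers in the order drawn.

Selection 1: 959
Selection 2: 959 + 156 = 1115
Selection 3: 1115 + 156 = 1271 → 1271 − 1258 = 13
Selection 4: 13 + 156 = 169
Selection 5: 169 + 156 = 325
Selection 6: 325 + 156 = 481
Selection 7: 481 + 156 = 637
Selection 8: 637 + 156 = 793

959, 1115, 13, 169, 325, 481, 637, 793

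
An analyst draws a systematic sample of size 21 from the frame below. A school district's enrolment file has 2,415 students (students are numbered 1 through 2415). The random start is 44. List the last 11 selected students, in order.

k = N/n = 2415/21 = 115
11th selection = 44 + 10×115 = 1194
12th: 1194 + 115 = 1309
13th: 1309 + 115 = 1424
14th: 1424 + 115 = 1539
15th: 1539 + 115 = 1654
16th: 1654 + 115 = 1769
17th: 1769 + 115 = 1884
18th: 1884 + 115 = 1999
19th: 1999 + 115 = 2114
20th: 2114 + 115 = 2229
21st: 2229 + 115 = 2344

1194, 1309, 1424, 1539, 1654, 1769, 1884, 1999, 2114, 2229, 2344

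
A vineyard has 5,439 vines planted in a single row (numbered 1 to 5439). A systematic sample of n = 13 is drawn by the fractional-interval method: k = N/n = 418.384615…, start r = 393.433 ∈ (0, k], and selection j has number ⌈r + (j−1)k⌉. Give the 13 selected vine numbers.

394, 812, 1231, 1649, 2067, 2486, 2904, 3323, 3741, 4159, 4578, 4996, 5415

j=1: r + 0k = 393.433 → ⌈·⌉ = 394
j=2: r + 1k = 811.817615… → ⌈·⌉ = 812
j=3: r + 2k = 1230.202230… → ⌈·⌉ = 1231
j=4: r + 3k = 1648.586846… → ⌈·⌉ = 1649
j=5: r + 4k = 2066.971461… → ⌈·⌉ = 2067
j=6: r + 5k = 2485.356076… → ⌈·⌉ = 2486
j=7: r + 6k = 2903.740692… → ⌈·⌉ = 2904
j=8: r + 7k = 3322.125307… → ⌈·⌉ = 3323
j=9: r + 8k = 3740.509923… → ⌈·⌉ = 3741
j=10: r + 9k = 4158.894538… → ⌈·⌉ = 4159
j=11: r + 10k = 4577.279153… → ⌈·⌉ = 4578
j=12: r + 11k = 4995.663769… → ⌈·⌉ = 4996
j=13: r + 12k = 5414.048384… → ⌈·⌉ = 5415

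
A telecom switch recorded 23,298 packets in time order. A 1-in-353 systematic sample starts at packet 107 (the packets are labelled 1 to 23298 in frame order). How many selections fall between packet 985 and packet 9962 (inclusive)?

k = 353
First selection ≥ 985: 107 + ⌈(985−107)/353⌉·353 = 107 + 3×353 = 1166
Last selection ≤ 9962: 107 + ⌊(9962−107)/353⌋·353 = 107 + 27×353 = 9638
Count = 27 − 3 + 1 = 25

25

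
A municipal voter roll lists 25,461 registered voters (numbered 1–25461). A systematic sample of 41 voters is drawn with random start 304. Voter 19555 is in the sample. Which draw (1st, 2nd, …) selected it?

32

k = 25461/41 = 621
position = (19555 − 304)/621 + 1 = 19251/621 + 1 = 31 + 1 = 32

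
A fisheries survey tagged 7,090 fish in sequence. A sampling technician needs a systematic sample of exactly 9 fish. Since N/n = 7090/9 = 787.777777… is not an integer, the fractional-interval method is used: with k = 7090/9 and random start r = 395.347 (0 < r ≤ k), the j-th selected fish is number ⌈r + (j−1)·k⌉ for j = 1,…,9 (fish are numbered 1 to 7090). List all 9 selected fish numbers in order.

j=1: r + 0k = 395.347 → ⌈·⌉ = 396
j=2: r + 1k = 1183.124777… → ⌈·⌉ = 1184
j=3: r + 2k = 1970.902555… → ⌈·⌉ = 1971
j=4: r + 3k = 2758.680333… → ⌈·⌉ = 2759
j=5: r + 4k = 3546.458111… → ⌈·⌉ = 3547
j=6: r + 5k = 4334.235888… → ⌈·⌉ = 4335
j=7: r + 6k = 5122.013666… → ⌈·⌉ = 5123
j=8: r + 7k = 5909.791444… → ⌈·⌉ = 5910
j=9: r + 8k = 6697.569222… → ⌈·⌉ = 6698

396, 1184, 1971, 2759, 3547, 4335, 5123, 5910, 6698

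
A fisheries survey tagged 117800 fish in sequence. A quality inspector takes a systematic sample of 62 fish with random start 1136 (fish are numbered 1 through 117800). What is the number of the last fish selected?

117036

k = 117800/62 = 1900
62nd selection = r + (62−1)·k = 1136 + 61×1900 = 1136 + 115900 = 117036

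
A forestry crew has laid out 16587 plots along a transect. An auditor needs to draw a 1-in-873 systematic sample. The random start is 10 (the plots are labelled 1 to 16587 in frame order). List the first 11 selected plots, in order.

plot 1: 10
plot 2: 10 + 873 = 883
plot 3: 883 + 873 = 1756
plot 4: 1756 + 873 = 2629
plot 5: 2629 + 873 = 3502
plot 6: 3502 + 873 = 4375
plot 7: 4375 + 873 = 5248
plot 8: 5248 + 873 = 6121
plot 9: 6121 + 873 = 6994
plot 10: 6994 + 873 = 7867
plot 11: 7867 + 873 = 8740

10, 883, 1756, 2629, 3502, 4375, 5248, 6121, 6994, 7867, 8740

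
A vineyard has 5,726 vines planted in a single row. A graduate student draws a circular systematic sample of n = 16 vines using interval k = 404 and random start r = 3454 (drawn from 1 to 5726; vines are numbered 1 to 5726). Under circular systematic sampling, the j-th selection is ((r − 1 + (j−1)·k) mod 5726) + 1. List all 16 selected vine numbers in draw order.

3454, 3858, 4262, 4666, 5070, 5474, 152, 556, 960, 1364, 1768, 2172, 2576, 2980, 3384, 3788

Selection 1: 3454
Selection 2: 3454 + 404 = 3858
Selection 3: 3858 + 404 = 4262
Selection 4: 4262 + 404 = 4666
Selection 5: 4666 + 404 = 5070
Selection 6: 5070 + 404 = 5474
Selection 7: 5474 + 404 = 5878 → 5878 − 5726 = 152
Selection 8: 152 + 404 = 556
Selection 9: 556 + 404 = 960
Selection 10: 960 + 404 = 1364
Selection 11: 1364 + 404 = 1768
Selection 12: 1768 + 404 = 2172
Selection 13: 2172 + 404 = 2576
Selection 14: 2576 + 404 = 2980
Selection 15: 2980 + 404 = 3384
Selection 16: 3384 + 404 = 3788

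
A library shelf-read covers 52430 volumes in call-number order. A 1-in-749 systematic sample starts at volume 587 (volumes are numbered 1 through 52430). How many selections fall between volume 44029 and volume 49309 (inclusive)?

k = 749
First selection ≥ 44029: 587 + ⌈(44029−587)/749⌉·749 = 587 + 58×749 = 44029
Last selection ≤ 49309: 587 + ⌊(49309−587)/749⌋·749 = 587 + 65×749 = 49272
Count = 65 − 58 + 1 = 8

8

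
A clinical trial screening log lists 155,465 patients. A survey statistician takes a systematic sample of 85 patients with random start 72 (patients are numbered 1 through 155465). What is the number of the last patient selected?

k = 155465/85 = 1829
85th selection = r + (85−1)·k = 72 + 84×1829 = 72 + 153636 = 153708

153708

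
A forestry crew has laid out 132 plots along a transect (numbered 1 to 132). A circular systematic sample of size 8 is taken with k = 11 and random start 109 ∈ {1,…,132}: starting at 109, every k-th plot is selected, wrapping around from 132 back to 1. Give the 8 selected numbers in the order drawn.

109, 120, 131, 10, 21, 32, 43, 54

Selection 1: 109
Selection 2: 109 + 11 = 120
Selection 3: 120 + 11 = 131
Selection 4: 131 + 11 = 142 → 142 − 132 = 10
Selection 5: 10 + 11 = 21
Selection 6: 21 + 11 = 32
Selection 7: 32 + 11 = 43
Selection 8: 43 + 11 = 54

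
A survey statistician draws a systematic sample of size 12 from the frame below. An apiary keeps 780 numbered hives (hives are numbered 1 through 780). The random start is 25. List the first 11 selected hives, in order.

k = N/n = 780/12 = 65
hive 1: 25
hive 2: 25 + 65 = 90
hive 3: 90 + 65 = 155
hive 4: 155 + 65 = 220
hive 5: 220 + 65 = 285
hive 6: 285 + 65 = 350
hive 7: 350 + 65 = 415
hive 8: 415 + 65 = 480
hive 9: 480 + 65 = 545
hive 10: 545 + 65 = 610
hive 11: 610 + 65 = 675

25, 90, 155, 220, 285, 350, 415, 480, 545, 610, 675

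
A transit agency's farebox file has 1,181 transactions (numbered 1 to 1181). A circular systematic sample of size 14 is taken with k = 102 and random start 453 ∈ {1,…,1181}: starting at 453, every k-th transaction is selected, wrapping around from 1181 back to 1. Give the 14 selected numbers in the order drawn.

453, 555, 657, 759, 861, 963, 1065, 1167, 88, 190, 292, 394, 496, 598

Selection 1: 453
Selection 2: 453 + 102 = 555
Selection 3: 555 + 102 = 657
Selection 4: 657 + 102 = 759
Selection 5: 759 + 102 = 861
Selection 6: 861 + 102 = 963
Selection 7: 963 + 102 = 1065
Selection 8: 1065 + 102 = 1167
Selection 9: 1167 + 102 = 1269 → 1269 − 1181 = 88
Selection 10: 88 + 102 = 190
Selection 11: 190 + 102 = 292
Selection 12: 292 + 102 = 394
Selection 13: 394 + 102 = 496
Selection 14: 496 + 102 = 598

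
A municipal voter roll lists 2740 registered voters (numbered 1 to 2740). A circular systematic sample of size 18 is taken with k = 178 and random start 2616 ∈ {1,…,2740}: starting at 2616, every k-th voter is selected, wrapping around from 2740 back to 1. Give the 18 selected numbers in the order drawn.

Selection 1: 2616
Selection 2: 2616 + 178 = 2794 → 2794 − 2740 = 54
Selection 3: 54 + 178 = 232
Selection 4: 232 + 178 = 410
Selection 5: 410 + 178 = 588
Selection 6: 588 + 178 = 766
Selection 7: 766 + 178 = 944
Selection 8: 944 + 178 = 1122
Selection 9: 1122 + 178 = 1300
Selection 10: 1300 + 178 = 1478
Selection 11: 1478 + 178 = 1656
Selection 12: 1656 + 178 = 1834
Selection 13: 1834 + 178 = 2012
Selection 14: 2012 + 178 = 2190
Selection 15: 2190 + 178 = 2368
Selection 16: 2368 + 178 = 2546
Selection 17: 2546 + 178 = 2724
Selection 18: 2724 + 178 = 2902 → 2902 − 2740 = 162

2616, 54, 232, 410, 588, 766, 944, 1122, 1300, 1478, 1656, 1834, 2012, 2190, 2368, 2546, 2724, 162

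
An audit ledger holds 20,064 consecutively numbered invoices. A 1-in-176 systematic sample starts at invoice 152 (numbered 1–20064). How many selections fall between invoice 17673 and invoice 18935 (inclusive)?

k = 176
First selection ≥ 17673: 152 + ⌈(17673−152)/176⌉·176 = 152 + 100×176 = 17752
Last selection ≤ 18935: 152 + ⌊(18935−152)/176⌋·176 = 152 + 106×176 = 18808
Count = 106 − 100 + 1 = 7

7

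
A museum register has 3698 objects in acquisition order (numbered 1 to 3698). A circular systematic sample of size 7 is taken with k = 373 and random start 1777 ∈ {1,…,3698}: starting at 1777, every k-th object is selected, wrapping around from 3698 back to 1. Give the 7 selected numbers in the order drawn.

Selection 1: 1777
Selection 2: 1777 + 373 = 2150
Selection 3: 2150 + 373 = 2523
Selection 4: 2523 + 373 = 2896
Selection 5: 2896 + 373 = 3269
Selection 6: 3269 + 373 = 3642
Selection 7: 3642 + 373 = 4015 → 4015 − 3698 = 317

1777, 2150, 2523, 2896, 3269, 3642, 317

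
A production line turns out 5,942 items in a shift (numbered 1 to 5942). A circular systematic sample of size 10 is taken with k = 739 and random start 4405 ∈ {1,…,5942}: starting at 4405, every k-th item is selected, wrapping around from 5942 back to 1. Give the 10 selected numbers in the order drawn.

Selection 1: 4405
Selection 2: 4405 + 739 = 5144
Selection 3: 5144 + 739 = 5883
Selection 4: 5883 + 739 = 6622 → 6622 − 5942 = 680
Selection 5: 680 + 739 = 1419
Selection 6: 1419 + 739 = 2158
Selection 7: 2158 + 739 = 2897
Selection 8: 2897 + 739 = 3636
Selection 9: 3636 + 739 = 4375
Selection 10: 4375 + 739 = 5114

4405, 5144, 5883, 680, 1419, 2158, 2897, 3636, 4375, 5114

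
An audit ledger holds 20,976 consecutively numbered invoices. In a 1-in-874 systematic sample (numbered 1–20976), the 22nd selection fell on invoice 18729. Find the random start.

375

k = 874
r = 18729 − (22−1)×874 = 18729 − 18354 = 375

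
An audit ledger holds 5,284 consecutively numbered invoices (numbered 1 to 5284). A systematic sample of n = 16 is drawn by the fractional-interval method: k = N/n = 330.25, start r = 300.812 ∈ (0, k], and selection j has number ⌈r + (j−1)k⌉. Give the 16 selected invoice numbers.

j=1: r + 0k = 300.812 → ⌈·⌉ = 301
j=2: r + 1k = 631.062 → ⌈·⌉ = 632
j=3: r + 2k = 961.312 → ⌈·⌉ = 962
j=4: r + 3k = 1291.562 → ⌈·⌉ = 1292
j=5: r + 4k = 1621.812 → ⌈·⌉ = 1622
j=6: r + 5k = 1952.062 → ⌈·⌉ = 1953
j=7: r + 6k = 2282.312 → ⌈·⌉ = 2283
j=8: r + 7k = 2612.562 → ⌈·⌉ = 2613
j=9: r + 8k = 2942.812 → ⌈·⌉ = 2943
j=10: r + 9k = 3273.062 → ⌈·⌉ = 3274
j=11: r + 10k = 3603.312 → ⌈·⌉ = 3604
j=12: r + 11k = 3933.562 → ⌈·⌉ = 3934
j=13: r + 12k = 4263.812 → ⌈·⌉ = 4264
j=14: r + 13k = 4594.062 → ⌈·⌉ = 4595
j=15: r + 14k = 4924.312 → ⌈·⌉ = 4925
j=16: r + 15k = 5254.562 → ⌈·⌉ = 5255

301, 632, 962, 1292, 1622, 1953, 2283, 2613, 2943, 3274, 3604, 3934, 4264, 4595, 4925, 5255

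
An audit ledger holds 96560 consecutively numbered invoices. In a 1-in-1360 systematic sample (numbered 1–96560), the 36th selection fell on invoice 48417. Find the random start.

817

k = 1360
r = 48417 − (36−1)×1360 = 48417 − 47600 = 817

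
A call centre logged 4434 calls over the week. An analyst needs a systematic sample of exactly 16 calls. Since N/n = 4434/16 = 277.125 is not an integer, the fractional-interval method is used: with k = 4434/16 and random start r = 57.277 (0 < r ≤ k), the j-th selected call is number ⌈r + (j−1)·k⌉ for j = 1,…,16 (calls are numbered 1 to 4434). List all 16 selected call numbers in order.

j=1: r + 0k = 57.277 → ⌈·⌉ = 58
j=2: r + 1k = 334.402 → ⌈·⌉ = 335
j=3: r + 2k = 611.527 → ⌈·⌉ = 612
j=4: r + 3k = 888.652 → ⌈·⌉ = 889
j=5: r + 4k = 1165.777 → ⌈·⌉ = 1166
j=6: r + 5k = 1442.902 → ⌈·⌉ = 1443
j=7: r + 6k = 1720.027 → ⌈·⌉ = 1721
j=8: r + 7k = 1997.152 → ⌈·⌉ = 1998
j=9: r + 8k = 2274.277 → ⌈·⌉ = 2275
j=10: r + 9k = 2551.402 → ⌈·⌉ = 2552
j=11: r + 10k = 2828.527 → ⌈·⌉ = 2829
j=12: r + 11k = 3105.652 → ⌈·⌉ = 3106
j=13: r + 12k = 3382.777 → ⌈·⌉ = 3383
j=14: r + 13k = 3659.902 → ⌈·⌉ = 3660
j=15: r + 14k = 3937.027 → ⌈·⌉ = 3938
j=16: r + 15k = 4214.152 → ⌈·⌉ = 4215

58, 335, 612, 889, 1166, 1443, 1721, 1998, 2275, 2552, 2829, 3106, 3383, 3660, 3938, 4215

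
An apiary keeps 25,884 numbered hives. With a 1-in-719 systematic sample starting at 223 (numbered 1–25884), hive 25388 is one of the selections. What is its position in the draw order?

36

k = 719
position = (25388 − 223)/719 + 1 = 25165/719 + 1 = 35 + 1 = 36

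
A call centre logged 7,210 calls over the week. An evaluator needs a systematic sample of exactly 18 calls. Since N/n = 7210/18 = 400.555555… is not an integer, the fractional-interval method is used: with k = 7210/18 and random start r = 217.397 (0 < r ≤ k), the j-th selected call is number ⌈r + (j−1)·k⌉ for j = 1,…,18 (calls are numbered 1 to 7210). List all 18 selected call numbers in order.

j=1: r + 0k = 217.397 → ⌈·⌉ = 218
j=2: r + 1k = 617.952555… → ⌈·⌉ = 618
j=3: r + 2k = 1018.508111… → ⌈·⌉ = 1019
j=4: r + 3k = 1419.063666… → ⌈·⌉ = 1420
j=5: r + 4k = 1819.619222… → ⌈·⌉ = 1820
j=6: r + 5k = 2220.174777… → ⌈·⌉ = 2221
j=7: r + 6k = 2620.730333… → ⌈·⌉ = 2621
j=8: r + 7k = 3021.285888… → ⌈·⌉ = 3022
j=9: r + 8k = 3421.841444… → ⌈·⌉ = 3422
j=10: r + 9k = 3822.397 → ⌈·⌉ = 3823
j=11: r + 10k = 4222.952555… → ⌈·⌉ = 4223
j=12: r + 11k = 4623.508111… → ⌈·⌉ = 4624
j=13: r + 12k = 5024.063666… → ⌈·⌉ = 5025
j=14: r + 13k = 5424.619222… → ⌈·⌉ = 5425
j=15: r + 14k = 5825.174777… → ⌈·⌉ = 5826
j=16: r + 15k = 6225.730333… → ⌈·⌉ = 6226
j=17: r + 16k = 6626.285888… → ⌈·⌉ = 6627
j=18: r + 17k = 7026.841444… → ⌈·⌉ = 7027

218, 618, 1019, 1420, 1820, 2221, 2621, 3022, 3422, 3823, 4223, 4624, 5025, 5425, 5826, 6226, 6627, 7027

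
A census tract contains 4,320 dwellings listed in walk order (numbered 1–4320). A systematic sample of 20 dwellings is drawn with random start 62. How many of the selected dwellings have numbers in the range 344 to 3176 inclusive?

k = 4320/20 = 216
First selection ≥ 344: 62 + ⌈(344−62)/216⌉·216 = 62 + 2×216 = 494
Last selection ≤ 3176: 62 + ⌊(3176−62)/216⌋·216 = 62 + 14×216 = 3086
Count = 14 − 2 + 1 = 13

13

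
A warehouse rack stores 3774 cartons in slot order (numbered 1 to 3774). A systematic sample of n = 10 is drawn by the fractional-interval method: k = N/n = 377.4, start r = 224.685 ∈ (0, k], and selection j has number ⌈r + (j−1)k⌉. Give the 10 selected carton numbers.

j=1: r + 0k = 224.685 → ⌈·⌉ = 225
j=2: r + 1k = 602.085 → ⌈·⌉ = 603
j=3: r + 2k = 979.485 → ⌈·⌉ = 980
j=4: r + 3k = 1356.885 → ⌈·⌉ = 1357
j=5: r + 4k = 1734.285 → ⌈·⌉ = 1735
j=6: r + 5k = 2111.685 → ⌈·⌉ = 2112
j=7: r + 6k = 2489.085 → ⌈·⌉ = 2490
j=8: r + 7k = 2866.485 → ⌈·⌉ = 2867
j=9: r + 8k = 3243.885 → ⌈·⌉ = 3244
j=10: r + 9k = 3621.285 → ⌈·⌉ = 3622

225, 603, 980, 1357, 1735, 2112, 2490, 2867, 3244, 3622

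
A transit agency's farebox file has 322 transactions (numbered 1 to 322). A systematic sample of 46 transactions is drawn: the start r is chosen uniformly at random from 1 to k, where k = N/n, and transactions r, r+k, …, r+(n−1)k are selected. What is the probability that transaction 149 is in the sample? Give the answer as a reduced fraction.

1/7

k = 322/46 = 7.
Transaction 149 is selected iff r ≡ 149 (mod 7); exactly one such r in {1,…,7}.
Inclusion probability = 1/7.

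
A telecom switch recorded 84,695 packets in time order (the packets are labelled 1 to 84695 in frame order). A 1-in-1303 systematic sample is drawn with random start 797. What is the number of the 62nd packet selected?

k = 1303
62nd selection = r + (62−1)·k = 797 + 61×1303 = 797 + 79483 = 80280

80280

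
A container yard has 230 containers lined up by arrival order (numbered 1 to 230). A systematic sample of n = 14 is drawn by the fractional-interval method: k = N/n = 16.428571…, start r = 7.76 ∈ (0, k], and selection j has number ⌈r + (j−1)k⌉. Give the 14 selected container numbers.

8, 25, 41, 58, 74, 90, 107, 123, 140, 156, 173, 189, 205, 222

j=1: r + 0k = 7.76 → ⌈·⌉ = 8
j=2: r + 1k = 24.188571… → ⌈·⌉ = 25
j=3: r + 2k = 40.617142… → ⌈·⌉ = 41
j=4: r + 3k = 57.045714… → ⌈·⌉ = 58
j=5: r + 4k = 73.474285… → ⌈·⌉ = 74
j=6: r + 5k = 89.902857… → ⌈·⌉ = 90
j=7: r + 6k = 106.331428… → ⌈·⌉ = 107
j=8: r + 7k = 122.76 → ⌈·⌉ = 123
j=9: r + 8k = 139.188571… → ⌈·⌉ = 140
j=10: r + 9k = 155.617142… → ⌈·⌉ = 156
j=11: r + 10k = 172.045714… → ⌈·⌉ = 173
j=12: r + 11k = 188.474285… → ⌈·⌉ = 189
j=13: r + 12k = 204.902857… → ⌈·⌉ = 205
j=14: r + 13k = 221.331428… → ⌈·⌉ = 222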